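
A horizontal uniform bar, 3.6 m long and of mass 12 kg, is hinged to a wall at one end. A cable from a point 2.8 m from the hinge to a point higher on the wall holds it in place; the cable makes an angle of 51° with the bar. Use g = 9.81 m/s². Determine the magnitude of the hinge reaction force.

|H| ≈ 74.3 N

Take torques about the hinge: T sin 51° · 2.8 = 12×9.81×1.8 = 211.9 N·m.
So T = 211.9 / (0.7771 × 2.8) = 97.378 N.
ΣF_x = 0: H_x = T cos 51° = 61.282 N.
ΣF_y = 0: H_y = (12×9.81) − T sin 51° = 117.72 − 75.677 = 42.043 N.
|H| = √(H_x² + H_y²) = √((61.282)² + (42.043)²) = 74.318 N.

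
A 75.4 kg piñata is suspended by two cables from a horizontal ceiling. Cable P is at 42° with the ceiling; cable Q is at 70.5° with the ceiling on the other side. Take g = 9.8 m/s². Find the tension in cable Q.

Weight W = 75.4 × 9.8 = 738.9 N acts straight down.
Horizontal: T_P cos 42° = T_Q cos 70.5°  →  T_P = 0.4492 T_Q.
Vertical: T_P sin 42° + T_Q sin 70.5° = 738.9.
Substituting the horizontal relation into the vertical equation gives 1.243 T_Q = 738.9, so T_Q = 594.4 N.

T_Q ≈ 594 N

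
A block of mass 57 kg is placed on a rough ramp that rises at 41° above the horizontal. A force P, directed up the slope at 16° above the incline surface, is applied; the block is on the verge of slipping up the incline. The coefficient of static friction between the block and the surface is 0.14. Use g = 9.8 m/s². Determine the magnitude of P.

On the verge of sliding up the incline, friction equals μN and acts down the slope.
Perpendicular: N + P sin 16° = W cos 41° = 421.6 N.
Along incline: P cos 16° = W sin 41° + μN  with W sin 41° = 366.5 N.
Solving the pair for P and N: P = 425.6 N, N = 304.3 N (and f = μN = 42.6 N).

P ≈ 426 N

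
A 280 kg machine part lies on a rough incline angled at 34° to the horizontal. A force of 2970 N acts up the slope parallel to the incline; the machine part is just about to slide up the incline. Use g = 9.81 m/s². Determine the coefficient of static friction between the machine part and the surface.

On the verge of sliding up the incline, friction is at its maximum μN and acts down the slope.
Perpendicular to incline: N = W cos 34° − P sin 0° = 2277 − 0 = 2277 N.
Along incline: P cos 0° − μN = W sin 34° → μ = −(W sin 34° − P cos 0°) / N = 0.6297.

μ ≈ 0.630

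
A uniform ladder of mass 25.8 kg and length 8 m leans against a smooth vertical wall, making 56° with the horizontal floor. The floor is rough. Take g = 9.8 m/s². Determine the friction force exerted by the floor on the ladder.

Torques about the foot: N_wall · 8 sin 56° = 25.8×9.8×4 cos 56° → N_wall = 85.271 N.
ΣF_x = 0: f_floor = N_wall = 85.271 N.

f ≈ 85.3 N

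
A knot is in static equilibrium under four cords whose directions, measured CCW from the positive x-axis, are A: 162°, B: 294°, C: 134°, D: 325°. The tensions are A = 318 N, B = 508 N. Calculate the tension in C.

T_C ≈ 1860 N

Resolve: ΣF_x = 318 cos 162° + 508 cos 294° + T_C cos 134° + T_D cos 325° = 0.
        ΣF_y = 318 sin 162° + 508 sin 294° + T_C sin 134° + T_D sin 325° = 0.
The known terms sum to (-95.81, -365.8) N, so -0.6947 T_C + 0.8192 T_D = 95.81 and 0.7193 T_C − 0.5736 T_D = 365.8.
Solving simultaneously: T_C = 1858 N, T_D = 1693 N.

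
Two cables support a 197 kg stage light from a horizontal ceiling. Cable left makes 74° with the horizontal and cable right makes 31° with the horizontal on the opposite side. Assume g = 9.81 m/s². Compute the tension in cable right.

T_right ≈ 551 N

Weight W = 197 × 9.81 = 1933 N acts straight down.
Horizontal: T_left cos 74° = T_right cos 31°  →  T_left = 3.11 T_right.
Vertical: T_left sin 74° + T_right sin 31° = 1933.
Substituting the horizontal relation into the vertical equation gives 3.504 T_right = 1933, so T_right = 551.5 N.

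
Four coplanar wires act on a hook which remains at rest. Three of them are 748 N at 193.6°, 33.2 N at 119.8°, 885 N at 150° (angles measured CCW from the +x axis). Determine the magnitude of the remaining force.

F ≈ 1540 N

Sum the known components: ΣF_x = -1510 N, ΣF_y = 295.4 N.
For equilibrium the remaining force must supply (−ΣF_x, −ΣF_y) = (1510, -295.4) N.
Magnitude = √((1510)² + (-295.4)²) = 1539 N; direction = atan2(-295.4, 1510) = 348.9°.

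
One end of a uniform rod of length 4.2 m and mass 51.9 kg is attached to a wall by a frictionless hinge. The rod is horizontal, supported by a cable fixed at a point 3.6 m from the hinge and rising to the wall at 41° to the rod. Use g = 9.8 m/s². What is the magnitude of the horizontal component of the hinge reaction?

Take torques about the hinge: T sin 41° · 3.6 = 51.9×9.8×2.1 = 1068.1 N·m.
So T = 1068.1 / (0.6561 × 3.6) = 452.24 N.
ΣF_x = 0: H_x = T cos 41° = 341.31 N.

H_x ≈ 341 N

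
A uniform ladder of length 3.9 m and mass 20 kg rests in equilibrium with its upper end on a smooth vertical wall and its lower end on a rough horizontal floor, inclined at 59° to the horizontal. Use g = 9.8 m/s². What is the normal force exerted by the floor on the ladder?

ΣF_y = 0: N_floor = 20×9.8 = 196 N.

N_floor ≈ 196 N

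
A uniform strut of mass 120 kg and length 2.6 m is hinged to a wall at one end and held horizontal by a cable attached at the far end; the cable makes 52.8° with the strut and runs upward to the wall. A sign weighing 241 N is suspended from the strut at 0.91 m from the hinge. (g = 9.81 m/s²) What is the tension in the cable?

Take torques about the hinge: T sin 52.8° · 2.6 = 120×9.81×1.3 + 241×0.91 = 1749.7 N·m.
So T = 1749.7 / (0.7965 × 2.6) = 844.85 N.

T ≈ 845 N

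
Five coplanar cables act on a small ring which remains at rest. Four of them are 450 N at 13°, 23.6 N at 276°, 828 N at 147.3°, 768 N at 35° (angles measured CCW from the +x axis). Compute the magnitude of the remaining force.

F ≈ 1040 N

Sum the known components: ΣF_x = 373.3 N, ΣF_y = 965.6 N.
For equilibrium the remaining force must supply (−ΣF_x, −ΣF_y) = (-373.3, -965.6) N.
Magnitude = √((-373.3)² + (-965.6)²) = 1035 N; direction = atan2(-965.6, -373.3) = 248.9°.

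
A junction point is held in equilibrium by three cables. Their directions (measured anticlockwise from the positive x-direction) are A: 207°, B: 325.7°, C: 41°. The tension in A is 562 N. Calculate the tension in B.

Resolve: ΣF_x = 562 cos 207° + T_B cos 325.7° + T_C cos 41° = 0.
        ΣF_y = 562 sin 207° + T_B sin 325.7° + T_C sin 41° = 0.
The known terms sum to (-500.7, -255.1) N, so 0.8261 T_B + 0.7547 T_C = 500.7 and -0.5635 T_B + 0.6561 T_C = 255.1.
Solving simultaneously: T_B = 140.6 N, T_C = 509.6 N.

T_B ≈ 141 N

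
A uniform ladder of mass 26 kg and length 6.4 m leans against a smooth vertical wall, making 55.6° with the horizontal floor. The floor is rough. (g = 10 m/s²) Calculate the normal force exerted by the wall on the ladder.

Torques about the foot: N_wall · 6.4 sin 55.6° = 26×10×3.2 cos 55.6° → N_wall = 89.013 N.

N_wall ≈ 89 N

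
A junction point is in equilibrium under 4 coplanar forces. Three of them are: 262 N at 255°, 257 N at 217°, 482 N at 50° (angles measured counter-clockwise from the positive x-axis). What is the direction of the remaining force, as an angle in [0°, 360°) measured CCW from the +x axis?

θ ≈ 134°

Sum the known components: ΣF_x = 36.76 N, ΣF_y = -38.51 N.
For equilibrium the remaining force must supply (−ΣF_x, −ΣF_y) = (-36.76, 38.51) N.
Magnitude = √((-36.76)² + (38.51)²) = 53.24 N; direction = atan2(38.51, -36.76) = 133.7°.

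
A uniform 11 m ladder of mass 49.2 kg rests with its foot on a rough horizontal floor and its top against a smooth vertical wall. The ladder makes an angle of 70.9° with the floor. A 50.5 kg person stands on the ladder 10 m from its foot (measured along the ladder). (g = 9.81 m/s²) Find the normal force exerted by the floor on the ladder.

ΣF_y = 0: N_floor = 49.2×9.81 + 50.5×9.81 = 978.06 N.

N_floor ≈ 978 N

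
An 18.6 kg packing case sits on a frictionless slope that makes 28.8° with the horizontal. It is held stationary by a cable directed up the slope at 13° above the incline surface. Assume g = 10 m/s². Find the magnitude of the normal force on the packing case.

Take axes along and perpendicular to the incline. Weight components: W sin 28.8° = 89.61 N down-slope, W cos 28.8° = 163 N into the surface.
Along incline: T cos 13° = W sin 28.8° → T = 91.96 N.
Perpendicular: N = W cos 28.8° − T sin 13° = 142.3 N.

N ≈ 142 N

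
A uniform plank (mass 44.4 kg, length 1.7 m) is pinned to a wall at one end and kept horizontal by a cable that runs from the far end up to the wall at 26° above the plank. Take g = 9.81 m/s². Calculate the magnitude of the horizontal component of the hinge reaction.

Take torques about the hinge: T sin 26° · 1.7 = 44.4×9.81×0.85 = 370.23 N·m.
So T = 370.23 / (0.4384 × 1.7) = 496.8 N.
ΣF_x = 0: H_x = T cos 26° = 446.52 N.

H_x ≈ 447 N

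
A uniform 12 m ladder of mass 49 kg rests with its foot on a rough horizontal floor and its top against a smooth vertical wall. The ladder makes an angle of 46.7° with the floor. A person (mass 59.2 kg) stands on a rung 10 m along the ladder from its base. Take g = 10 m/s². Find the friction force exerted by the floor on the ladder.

f ≈ 696 N

Torques about the foot: N_wall · 12 sin 46.7° = 49×10×6 cos 46.7° + 59.2×10×10 cos 46.7° → N_wall = 695.77 N.
ΣF_x = 0: f_floor = N_wall = 695.77 N.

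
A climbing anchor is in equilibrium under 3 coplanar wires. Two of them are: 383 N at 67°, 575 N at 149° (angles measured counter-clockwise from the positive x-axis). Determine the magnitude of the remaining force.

Sum the known components: ΣF_x = -343.2 N, ΣF_y = 648.7 N.
For equilibrium the remaining force must supply (−ΣF_x, −ΣF_y) = (343.2, -648.7) N.
Magnitude = √((343.2)² + (-648.7)²) = 733.9 N; direction = atan2(-648.7, 343.2) = 297.9°.

F ≈ 734 N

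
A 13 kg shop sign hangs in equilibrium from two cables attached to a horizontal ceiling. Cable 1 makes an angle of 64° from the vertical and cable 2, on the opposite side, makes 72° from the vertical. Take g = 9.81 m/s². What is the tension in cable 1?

Angles from the horizontal: cable 1 is 90° − 64° = 26°, cable 2 is 90° − 72° = 18°.
Weight W = 13 × 9.81 = 127.5 N acts straight down.
Horizontal: T_1 cos 26° = T_2 cos 18°  →  T_2 = 0.945 T_1.
Vertical: T_1 sin 26° + T_2 sin 18° = 127.5.
Substituting the horizontal relation into the vertical equation gives 0.7304 T_1 = 127.5, so T_1 = 174.6 N.

T_1 ≈ 175 N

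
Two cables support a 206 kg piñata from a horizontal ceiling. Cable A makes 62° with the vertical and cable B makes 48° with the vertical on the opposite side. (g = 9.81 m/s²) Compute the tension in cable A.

Angles from the horizontal: cable A is 90° − 62° = 28°, cable B is 90° − 48° = 42°.
Weight W = 206 × 9.81 = 2021 N acts straight down.
Horizontal: T_A cos 28° = T_B cos 42°  →  T_B = 1.188 T_A.
Vertical: T_A sin 28° + T_B sin 42° = 2021.
Substituting the horizontal relation into the vertical equation gives 1.264 T_A = 2021, so T_A = 1598 N.

T_A ≈ 1600 N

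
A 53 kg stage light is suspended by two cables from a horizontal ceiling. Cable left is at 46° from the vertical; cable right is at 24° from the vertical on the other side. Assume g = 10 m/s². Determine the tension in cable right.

Angles from the horizontal: cable left is 90° − 46° = 44°, cable right is 90° − 24° = 66°.
Weight W = 53 × 10 = 530 N acts straight down.
Horizontal: T_left cos 44° = T_right cos 66°  →  T_left = 0.5654 T_right.
Vertical: T_left sin 44° + T_right sin 66° = 530.
Substituting the horizontal relation into the vertical equation gives 1.306 T_right = 530, so T_right = 405.7 N.

T_right ≈ 406 N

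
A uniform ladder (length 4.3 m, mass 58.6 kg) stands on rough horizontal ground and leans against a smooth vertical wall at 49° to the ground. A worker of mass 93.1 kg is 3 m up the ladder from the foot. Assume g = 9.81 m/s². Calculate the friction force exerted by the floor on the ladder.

Torques about the foot: N_wall · 4.3 sin 49° = 58.6×9.81×2.15 cos 49° + 93.1×9.81×3 cos 49° → N_wall = 803.77 N.
ΣF_x = 0: f_floor = N_wall = 803.77 N.

f ≈ 804 N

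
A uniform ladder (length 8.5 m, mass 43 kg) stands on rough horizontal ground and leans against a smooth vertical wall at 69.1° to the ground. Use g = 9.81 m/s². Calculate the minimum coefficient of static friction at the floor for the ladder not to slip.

ΣF_y = 0: N_floor = 43×9.81 = 421.83 N.
Torques about the foot: N_wall · 8.5 sin 69.1° = 43×9.81×4.25 cos 69.1° → N_wall = 80.541 N.
ΣF_x = 0: f_floor = N_wall = 80.541 N.
μ_min = f_floor / N_floor = 80.541 / 421.83 = 0.1909.

μ_min ≈ 0.191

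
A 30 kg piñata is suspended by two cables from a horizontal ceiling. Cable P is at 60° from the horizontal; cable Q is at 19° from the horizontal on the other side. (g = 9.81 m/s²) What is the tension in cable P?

T_P ≈ 283 N

Weight W = 30 × 9.81 = 294.3 N acts straight down.
Horizontal: T_P cos 60° = T_Q cos 19°  →  T_Q = 0.5288 T_P.
Vertical: T_P sin 60° + T_Q sin 19° = 294.3.
Substituting the horizontal relation into the vertical equation gives 1.038 T_P = 294.3, so T_P = 283.5 N.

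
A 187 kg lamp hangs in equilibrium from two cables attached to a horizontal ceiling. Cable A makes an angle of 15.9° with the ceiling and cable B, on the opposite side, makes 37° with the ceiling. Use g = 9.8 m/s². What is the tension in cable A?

T_A ≈ 1840 N

Weight W = 187 × 9.8 = 1833 N acts straight down.
Horizontal: T_A cos 15.9° = T_B cos 37°  →  T_B = 1.204 T_A.
Vertical: T_A sin 15.9° + T_B sin 37° = 1833.
Substituting the horizontal relation into the vertical equation gives 0.9987 T_A = 1833, so T_A = 1835 N.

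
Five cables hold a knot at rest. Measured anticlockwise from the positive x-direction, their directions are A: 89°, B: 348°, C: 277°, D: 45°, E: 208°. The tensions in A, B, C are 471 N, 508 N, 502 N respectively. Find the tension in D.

T_D ≈ 1310 N

Resolve: ΣF_x = 471 cos 89° + 508 cos 348° + 502 cos 277° + T_D cos 45° + T_E cos 208° = 0.
        ΣF_y = 471 sin 89° + 508 sin 348° + 502 sin 277° + T_D sin 45° + T_E sin 208° = 0.
The known terms sum to (566.3, -132.9) N, so 0.7071 T_D − 0.8829 T_E = -566.3 and 0.7071 T_D − 0.4695 T_E = 132.9.
Solving simultaneously: T_D = 1311 N, T_E = 1691 N.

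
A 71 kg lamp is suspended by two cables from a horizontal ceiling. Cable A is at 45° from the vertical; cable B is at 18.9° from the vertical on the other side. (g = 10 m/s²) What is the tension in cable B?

T_B ≈ 559 N

Angles from the horizontal: cable A is 90° − 45° = 45°, cable B is 90° − 18.9° = 71.1°.
Weight W = 71 × 10 = 710 N acts straight down.
Horizontal: T_A cos 45° = T_B cos 71.1°  →  T_A = 0.4581 T_B.
Vertical: T_A sin 45° + T_B sin 71.1° = 710.
Substituting the horizontal relation into the vertical equation gives 1.27 T_B = 710, so T_B = 559.1 N.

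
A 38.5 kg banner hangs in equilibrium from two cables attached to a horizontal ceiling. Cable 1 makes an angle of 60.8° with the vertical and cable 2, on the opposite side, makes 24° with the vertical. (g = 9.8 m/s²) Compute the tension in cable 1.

T_1 ≈ 154 N

Angles from the horizontal: cable 1 is 90° − 60.8° = 29.2°, cable 2 is 90° − 24° = 66°.
Weight W = 38.5 × 9.8 = 377.3 N acts straight down.
Horizontal: T_1 cos 29.2° = T_2 cos 66°  →  T_2 = 2.146 T_1.
Vertical: T_1 sin 29.2° + T_2 sin 66° = 377.3.
Substituting the horizontal relation into the vertical equation gives 2.448 T_1 = 377.3, so T_1 = 154.1 N.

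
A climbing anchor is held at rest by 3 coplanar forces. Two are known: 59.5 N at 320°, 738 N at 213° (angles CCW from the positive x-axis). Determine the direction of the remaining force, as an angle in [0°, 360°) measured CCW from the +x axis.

Sum the known components: ΣF_x = -573.4 N, ΣF_y = -440.2 N.
For equilibrium the remaining force must supply (−ΣF_x, −ΣF_y) = (573.4, 440.2) N.
Magnitude = √((573.4)² + (440.2)²) = 722.8 N; direction = atan2(440.2, 573.4) = 37.5°.

θ ≈ 37.5°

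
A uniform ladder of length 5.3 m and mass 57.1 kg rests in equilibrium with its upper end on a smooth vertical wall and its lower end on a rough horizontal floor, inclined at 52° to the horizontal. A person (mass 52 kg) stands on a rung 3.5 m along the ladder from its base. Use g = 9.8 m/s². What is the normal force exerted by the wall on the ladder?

N_wall ≈ 482 N

Torques about the foot: N_wall · 5.3 sin 52° = 57.1×9.8×2.65 cos 52° + 52×9.8×3.5 cos 52° → N_wall = 481.52 N.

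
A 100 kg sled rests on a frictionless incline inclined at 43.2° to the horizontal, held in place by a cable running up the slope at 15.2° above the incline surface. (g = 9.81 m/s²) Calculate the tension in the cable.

T ≈ 696 N

Take axes along and perpendicular to the incline. Weight components: W sin 43.2° = 671.5 N down-slope, W cos 43.2° = 715.1 N into the surface.
Along incline: T cos 15.2° = W sin 43.2° → T = 695.9 N.
Perpendicular: N = W cos 43.2° − T sin 15.2° = 532.7 N.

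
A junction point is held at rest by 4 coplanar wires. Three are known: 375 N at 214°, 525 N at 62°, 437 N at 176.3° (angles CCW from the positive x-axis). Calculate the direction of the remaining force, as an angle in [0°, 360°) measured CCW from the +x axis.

θ ≈ 331°

Sum the known components: ΣF_x = -500.5 N, ΣF_y = 282.1 N.
For equilibrium the remaining force must supply (−ΣF_x, −ΣF_y) = (500.5, -282.1) N.
Magnitude = √((500.5)² + (-282.1)²) = 574.5 N; direction = atan2(-282.1, 500.5) = 330.6°.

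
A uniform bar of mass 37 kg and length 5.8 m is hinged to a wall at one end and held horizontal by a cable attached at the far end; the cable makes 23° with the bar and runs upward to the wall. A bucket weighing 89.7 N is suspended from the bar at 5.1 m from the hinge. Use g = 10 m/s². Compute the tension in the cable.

T ≈ 675 N

Take torques about the hinge: T sin 23° · 5.8 = 37×10×2.9 + 89.7×5.1 = 1530.5 N·m.
So T = 1530.5 / (0.3907 × 5.8) = 675.33 N.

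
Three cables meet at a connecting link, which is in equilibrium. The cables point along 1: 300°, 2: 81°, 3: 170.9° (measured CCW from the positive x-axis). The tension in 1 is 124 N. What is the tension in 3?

T_3 ≈ 78 N

Resolve: ΣF_x = 124 cos 300° + T_2 cos 81° + T_3 cos 170.9° = 0.
        ΣF_y = 124 sin 300° + T_2 sin 81° + T_3 sin 170.9° = 0.
The known terms sum to (62, -107.4) N, so 0.1564 T_2 − 0.9874 T_3 = -62 and 0.9877 T_2 + 0.1582 T_3 = 107.4.
Solving simultaneously: T_2 = 96.23 N, T_3 = 78.04 N.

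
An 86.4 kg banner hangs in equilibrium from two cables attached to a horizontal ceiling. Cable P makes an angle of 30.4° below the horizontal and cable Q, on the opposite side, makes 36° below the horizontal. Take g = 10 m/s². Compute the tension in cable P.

Weight W = 86.4 × 10 = 864 N acts straight down.
Horizontal: T_P cos 30.4° = T_Q cos 36°  →  T_Q = 1.066 T_P.
Vertical: T_P sin 30.4° + T_Q sin 36° = 864.
Substituting the horizontal relation into the vertical equation gives 1.133 T_P = 864, so T_P = 762.8 N.

T_P ≈ 763 N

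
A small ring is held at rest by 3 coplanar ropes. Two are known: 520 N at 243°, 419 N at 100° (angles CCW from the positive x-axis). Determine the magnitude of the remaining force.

F ≈ 313 N

Sum the known components: ΣF_x = -308.8 N, ΣF_y = -50.69 N.
For equilibrium the remaining force must supply (−ΣF_x, −ΣF_y) = (308.8, 50.69) N.
Magnitude = √((308.8)² + (50.69)²) = 313 N; direction = atan2(50.69, 308.8) = 9.3°.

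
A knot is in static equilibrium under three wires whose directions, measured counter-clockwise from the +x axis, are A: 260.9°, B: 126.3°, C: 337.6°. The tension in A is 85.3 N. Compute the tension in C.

Resolve: ΣF_x = 85.3 cos 260.9° + T_B cos 126.3° + T_C cos 337.6° = 0.
        ΣF_y = 85.3 sin 260.9° + T_B sin 126.3° + T_C sin 337.6° = 0.
The known terms sum to (-13.49, -84.23) N, so -0.5920 T_B + 0.9245 T_C = 13.49 and 0.8059 T_B − 0.3811 T_C = 84.23.
Solving simultaneously: T_B = 159.8 N, T_C = 116.9 N.

T_C ≈ 117 N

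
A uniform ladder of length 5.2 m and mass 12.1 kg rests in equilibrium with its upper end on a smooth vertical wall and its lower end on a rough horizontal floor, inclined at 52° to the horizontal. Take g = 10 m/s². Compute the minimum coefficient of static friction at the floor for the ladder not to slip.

ΣF_y = 0: N_floor = 12.1×10 = 121 N.
Torques about the foot: N_wall · 5.2 sin 52° = 12.1×10×2.6 cos 52° → N_wall = 47.268 N.
ΣF_x = 0: f_floor = N_wall = 47.268 N.
μ_min = f_floor / N_floor = 47.268 / 121 = 0.3906.

μ_min ≈ 0.391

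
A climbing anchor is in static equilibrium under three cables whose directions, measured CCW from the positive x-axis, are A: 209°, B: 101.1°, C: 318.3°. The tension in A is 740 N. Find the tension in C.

T_C ≈ 1160 N

Resolve: ΣF_x = 740 cos 209° + T_B cos 101.1° + T_C cos 318.3° = 0.
        ΣF_y = 740 sin 209° + T_B sin 101.1° + T_C sin 318.3° = 0.
The known terms sum to (-647.2, -358.8) N, so -0.1925 T_B + 0.7466 T_C = 647.2 and 0.9813 T_B − 0.6652 T_C = 358.8.
Solving simultaneously: T_B = 1155 N, T_C = 1165 N.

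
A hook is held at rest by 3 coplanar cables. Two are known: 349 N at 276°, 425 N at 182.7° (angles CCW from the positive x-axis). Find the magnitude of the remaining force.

Sum the known components: ΣF_x = -388 N, ΣF_y = -367.1 N.
For equilibrium the remaining force must supply (−ΣF_x, −ΣF_y) = (388, 367.1) N.
Magnitude = √((388)² + (367.1)²) = 534.2 N; direction = atan2(367.1, 388) = 43.4°.

F ≈ 534 N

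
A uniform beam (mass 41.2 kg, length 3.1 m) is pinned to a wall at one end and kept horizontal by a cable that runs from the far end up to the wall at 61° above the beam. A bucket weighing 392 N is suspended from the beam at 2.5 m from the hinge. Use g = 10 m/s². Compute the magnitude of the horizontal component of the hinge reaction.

Take torques about the hinge: T sin 61° · 3.1 = 41.2×10×1.55 + 392×2.5 = 1618.6 N·m.
So T = 1618.6 / (0.8746 × 3.1) = 596.98 N.
ΣF_x = 0: H_x = T cos 61° = 289.42 N.

H_x ≈ 289 N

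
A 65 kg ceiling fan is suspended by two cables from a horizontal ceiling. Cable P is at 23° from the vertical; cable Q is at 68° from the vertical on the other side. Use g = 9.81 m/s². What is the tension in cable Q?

T_Q ≈ 249 N

Angles from the horizontal: cable P is 90° − 23° = 67°, cable Q is 90° − 68° = 22°.
Weight W = 65 × 9.81 = 637.6 N acts straight down.
Horizontal: T_P cos 67° = T_Q cos 22°  →  T_P = 2.373 T_Q.
Vertical: T_P sin 67° + T_Q sin 22° = 637.6.
Substituting the horizontal relation into the vertical equation gives 2.559 T_Q = 637.6, so T_Q = 249.2 N.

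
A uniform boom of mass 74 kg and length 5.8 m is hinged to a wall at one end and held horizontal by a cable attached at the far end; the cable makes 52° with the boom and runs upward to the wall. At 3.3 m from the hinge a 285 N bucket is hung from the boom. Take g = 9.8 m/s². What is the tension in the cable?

T ≈ 666 N

Take torques about the hinge: T sin 52° · 5.8 = 74×9.8×2.9 + 285×3.3 = 3043.6 N·m.
So T = 3043.6 / (0.7880 × 5.8) = 665.92 N.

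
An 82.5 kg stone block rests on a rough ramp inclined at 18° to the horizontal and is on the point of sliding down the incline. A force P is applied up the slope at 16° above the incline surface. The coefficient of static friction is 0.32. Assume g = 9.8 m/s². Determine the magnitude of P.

P ≈ 4.33 N

On the verge of sliding down the incline, friction equals μN and acts up the slope.
Perpendicular: N + P sin 16° = W cos 18° = 768.9 N.
Along incline: P cos 16° + μN = W sin 18° with W sin 18° = 249.8 N.
Solving the pair for P and N: P = 4.333 N, N = 767.7 N (and f = μN = 245.7 N).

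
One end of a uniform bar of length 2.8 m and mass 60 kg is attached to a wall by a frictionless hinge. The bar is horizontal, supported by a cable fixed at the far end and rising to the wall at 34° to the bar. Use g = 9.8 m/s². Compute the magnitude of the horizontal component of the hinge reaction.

H_x ≈ 436 N

Take torques about the hinge: T sin 34° · 2.8 = 60×9.8×1.4 = 823.2 N·m.
So T = 823.2 / (0.5592 × 2.8) = 525.76 N.
ΣF_x = 0: H_x = T cos 34° = 435.87 N.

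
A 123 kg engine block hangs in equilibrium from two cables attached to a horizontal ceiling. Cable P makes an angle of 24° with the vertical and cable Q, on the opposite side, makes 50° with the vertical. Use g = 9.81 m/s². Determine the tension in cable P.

Angles from the horizontal: cable P is 90° − 24° = 66°, cable Q is 90° − 50° = 40°.
Weight W = 123 × 9.81 = 1207 N acts straight down.
Horizontal: T_P cos 66° = T_Q cos 40°  →  T_Q = 0.531 T_P.
Vertical: T_P sin 66° + T_Q sin 40° = 1207.
Substituting the horizontal relation into the vertical equation gives 1.255 T_P = 1207, so T_P = 961.6 N.

T_P ≈ 962 N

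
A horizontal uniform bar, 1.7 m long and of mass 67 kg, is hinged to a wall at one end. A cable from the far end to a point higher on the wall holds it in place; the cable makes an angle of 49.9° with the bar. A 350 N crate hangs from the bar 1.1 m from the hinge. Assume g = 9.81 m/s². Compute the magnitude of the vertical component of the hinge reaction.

Take torques about the hinge: T sin 49.9° · 1.7 = 67×9.81×0.85 + 350×1.1 = 943.68 N·m.
So T = 943.68 / (0.7649 × 1.7) = 725.7 N.
ΣF_y = 0: H_y = (67×9.81 + 350) − T sin 49.9° = 1007.3 − 555.11 = 452.16 N.

|H_y| ≈ 452 N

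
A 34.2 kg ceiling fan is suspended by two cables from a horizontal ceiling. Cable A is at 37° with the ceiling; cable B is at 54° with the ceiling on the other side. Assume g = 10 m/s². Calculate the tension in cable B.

Weight W = 34.2 × 10 = 342 N acts straight down.
Horizontal: T_A cos 37° = T_B cos 54°  →  T_A = 0.736 T_B.
Vertical: T_A sin 37° + T_B sin 54° = 342.
Substituting the horizontal relation into the vertical equation gives 1.252 T_B = 342, so T_B = 273.2 N.

T_B ≈ 273 N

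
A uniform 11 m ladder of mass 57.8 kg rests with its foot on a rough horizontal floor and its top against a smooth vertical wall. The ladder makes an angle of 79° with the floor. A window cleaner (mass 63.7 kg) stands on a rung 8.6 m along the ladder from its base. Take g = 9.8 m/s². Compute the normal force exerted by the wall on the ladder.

Torques about the foot: N_wall · 11 sin 79° = 57.8×9.8×5.5 cos 79° + 63.7×9.8×8.6 cos 79° → N_wall = 149.92 N.

N_wall ≈ 150 N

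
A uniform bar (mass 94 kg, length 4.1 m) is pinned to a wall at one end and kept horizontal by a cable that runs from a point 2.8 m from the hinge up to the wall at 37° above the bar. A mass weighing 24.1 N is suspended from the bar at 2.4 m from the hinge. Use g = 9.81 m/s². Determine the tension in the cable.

T ≈ 1160 N

Take torques about the hinge: T sin 37° · 2.8 = 94×9.81×2.05 + 24.1×2.4 = 1948.2 N·m.
So T = 1948.2 / (0.6018 × 2.8) = 1156.2 N.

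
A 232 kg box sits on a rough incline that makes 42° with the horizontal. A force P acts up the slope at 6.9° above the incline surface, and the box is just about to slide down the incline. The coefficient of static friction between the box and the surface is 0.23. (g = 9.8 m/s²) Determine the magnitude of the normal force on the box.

N ≈ 1550 N

On the verge of sliding down the incline, friction equals μN and acts up the slope.
Perpendicular: N + P sin 6.9° = W cos 42° = 1690 N.
Along incline: P cos 6.9° + μN = W sin 42° with W sin 42° = 1521 N.
Solving the pair for P and N: P = 1174 N, N = 1549 N (and f = μN = 356.2 N).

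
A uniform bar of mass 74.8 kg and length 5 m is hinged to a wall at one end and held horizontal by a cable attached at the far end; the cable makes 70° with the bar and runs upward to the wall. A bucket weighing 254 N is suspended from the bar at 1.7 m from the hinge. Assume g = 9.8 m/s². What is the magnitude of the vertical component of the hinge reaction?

Take torques about the hinge: T sin 70° · 5 = 74.8×9.8×2.5 + 254×1.7 = 2264.4 N·m.
So T = 2264.4 / (0.9397 × 5) = 481.94 N.
ΣF_y = 0: H_y = (74.8×9.8 + 254) − T sin 70° = 987.04 − 452.88 = 534.16 N.

|H_y| ≈ 534 N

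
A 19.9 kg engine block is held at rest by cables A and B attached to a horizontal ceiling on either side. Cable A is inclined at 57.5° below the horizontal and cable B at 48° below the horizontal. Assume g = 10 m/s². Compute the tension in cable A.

Weight W = 19.9 × 10 = 199 N acts straight down.
Horizontal: T_A cos 57.5° = T_B cos 48°  →  T_B = 0.803 T_A.
Vertical: T_A sin 57.5° + T_B sin 48° = 199.
Substituting the horizontal relation into the vertical equation gives 1.44 T_A = 199, so T_A = 138.2 N.

T_A ≈ 138 N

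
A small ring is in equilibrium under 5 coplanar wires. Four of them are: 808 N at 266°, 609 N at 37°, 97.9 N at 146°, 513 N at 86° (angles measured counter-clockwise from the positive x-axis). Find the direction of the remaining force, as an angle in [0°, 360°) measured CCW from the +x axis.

Sum the known components: ΣF_x = 384.6 N, ΣF_y = 127 N.
For equilibrium the remaining force must supply (−ΣF_x, −ΣF_y) = (-384.6, -127) N.
Magnitude = √((-384.6)² + (-127)²) = 405 N; direction = atan2(-127, -384.6) = 198.3°.

θ ≈ 198°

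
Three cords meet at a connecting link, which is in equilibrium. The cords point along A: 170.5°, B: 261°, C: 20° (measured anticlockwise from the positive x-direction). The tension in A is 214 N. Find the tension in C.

T_C ≈ 245 N

Resolve: ΣF_x = 214 cos 170.5° + T_B cos 261° + T_C cos 20° = 0.
        ΣF_y = 214 sin 170.5° + T_B sin 261° + T_C sin 20° = 0.
The known terms sum to (-211.1, 35.32) N, so -0.1564 T_B + 0.9397 T_C = 211.1 and -0.9877 T_B + 0.3420 T_C = -35.32.
Solving simultaneously: T_B = 120.5 N, T_C = 244.7 N.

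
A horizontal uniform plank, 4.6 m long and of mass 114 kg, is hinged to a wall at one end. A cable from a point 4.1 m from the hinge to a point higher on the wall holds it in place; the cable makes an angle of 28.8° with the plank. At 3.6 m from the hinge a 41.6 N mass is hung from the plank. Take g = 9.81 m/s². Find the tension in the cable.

T ≈ 1380 N

Take torques about the hinge: T sin 28.8° · 4.1 = 114×9.81×2.3 + 41.6×3.6 = 2721.9 N·m.
So T = 2721.9 / (0.4818 × 4.1) = 1378.1 N.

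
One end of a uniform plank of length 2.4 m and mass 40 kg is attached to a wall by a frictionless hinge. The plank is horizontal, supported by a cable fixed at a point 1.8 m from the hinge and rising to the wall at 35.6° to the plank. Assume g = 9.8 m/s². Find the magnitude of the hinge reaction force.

Take torques about the hinge: T sin 35.6° · 1.8 = 40×9.8×1.2 = 470.4 N·m.
So T = 470.4 / (0.5821 × 1.8) = 448.93 N.
ΣF_x = 0: H_x = T cos 35.6° = 365.03 N.
ΣF_y = 0: H_y = (40×9.8) − T sin 35.6° = 392 − 261.33 = 130.67 N.
|H| = √(H_x² + H_y²) = √((365.03)² + (130.67)²) = 387.71 N.

|H| ≈ 388 N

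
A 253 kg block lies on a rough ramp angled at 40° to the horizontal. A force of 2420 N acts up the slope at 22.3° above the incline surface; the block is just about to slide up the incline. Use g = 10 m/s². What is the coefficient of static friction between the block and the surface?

On the verge of sliding up the incline, friction is at its maximum μN and acts down the slope.
Perpendicular to incline: N = W cos 40° − P sin 22.3° = 1938 − 918.3 = 1020 N.
Along incline: P cos 22.3° − μN = W sin 40° → μ = −(W sin 40° − P cos 22.3°) / N = 0.6009.

μ ≈ 0.601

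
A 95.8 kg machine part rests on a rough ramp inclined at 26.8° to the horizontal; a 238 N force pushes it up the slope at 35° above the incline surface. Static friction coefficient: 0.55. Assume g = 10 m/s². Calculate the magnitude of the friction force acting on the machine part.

Axes along / perpendicular to the incline. W sin 26.8° = 431.9 N down-slope; W cos 26.8° = 855.1 N into the surface.
Perpendicular: N = W cos 26.8° − P sin 35° = 855.1 − 136.5 = 718.6 N.
Along incline: P cos 35° + f = W sin 26.8° (friction acts up-slope) → f = 431.9 − 195 = 237 N.
|f| = 237 N ≤ μN = 395.2 N, so the machine part is indeed static.

f ≈ 237 N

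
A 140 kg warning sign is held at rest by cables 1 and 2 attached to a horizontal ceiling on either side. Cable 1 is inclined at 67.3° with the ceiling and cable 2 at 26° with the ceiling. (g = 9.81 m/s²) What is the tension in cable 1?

Weight W = 140 × 9.81 = 1373 N acts straight down.
Horizontal: T_1 cos 67.3° = T_2 cos 26°  →  T_2 = 0.4294 T_1.
Vertical: T_1 sin 67.3° + T_2 sin 26° = 1373.
Substituting the horizontal relation into the vertical equation gives 1.111 T_1 = 1373, so T_1 = 1236 N.

T_1 ≈ 1240 N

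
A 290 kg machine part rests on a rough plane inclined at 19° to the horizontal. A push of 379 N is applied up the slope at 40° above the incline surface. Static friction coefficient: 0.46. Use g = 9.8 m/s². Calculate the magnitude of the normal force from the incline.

Axes along / perpendicular to the incline. W sin 19° = 925.3 N down-slope; W cos 19° = 2687 N into the surface.
Perpendicular: N = W cos 19° − P sin 40° = 2687 − 243.6 = 2444 N.
Along incline: P cos 40° + f = W sin 19° (friction acts up-slope) → f = 925.3 − 290.3 = 634.9 N.
|f| = 634.9 N ≤ μN = 1124 N, so the machine part is indeed static.

N ≈ 2440 N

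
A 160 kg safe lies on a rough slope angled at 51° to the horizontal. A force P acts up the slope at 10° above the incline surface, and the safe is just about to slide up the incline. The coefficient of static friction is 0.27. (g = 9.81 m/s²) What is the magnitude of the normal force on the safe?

N ≈ 738 N

On the verge of sliding up the incline, friction equals μN and acts down the slope.
Perpendicular: N + P sin 10° = W cos 51° = 987.8 N.
Along incline: P cos 10° = W sin 51° + μN  with W sin 51° = 1220 N.
Solving the pair for P and N: P = 1441 N, N = 737.6 N (and f = μN = 199.1 N).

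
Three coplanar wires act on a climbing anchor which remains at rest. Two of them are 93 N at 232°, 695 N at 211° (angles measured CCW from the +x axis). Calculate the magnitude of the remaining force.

Sum the known components: ΣF_x = -653 N, ΣF_y = -431.2 N.
For equilibrium the remaining force must supply (−ΣF_x, −ΣF_y) = (653, 431.2) N.
Magnitude = √((653)² + (431.2)²) = 782.5 N; direction = atan2(431.2, 653) = 33.4°.

F ≈ 783 N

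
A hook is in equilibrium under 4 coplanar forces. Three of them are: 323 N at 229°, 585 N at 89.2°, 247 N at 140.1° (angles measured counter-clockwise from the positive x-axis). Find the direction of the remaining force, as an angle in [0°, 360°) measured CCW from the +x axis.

Sum the known components: ΣF_x = -393.2 N, ΣF_y = 499.6 N.
For equilibrium the remaining force must supply (−ΣF_x, −ΣF_y) = (393.2, -499.6) N.
Magnitude = √((393.2)² + (-499.6)²) = 635.8 N; direction = atan2(-499.6, 393.2) = 308.2°.

θ ≈ 308°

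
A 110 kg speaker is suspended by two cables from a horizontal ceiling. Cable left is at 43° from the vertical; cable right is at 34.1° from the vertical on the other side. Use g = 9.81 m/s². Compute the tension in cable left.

T_left ≈ 621 N

Angles from the horizontal: cable left is 90° − 43° = 47°, cable right is 90° − 34.1° = 55.9°.
Weight W = 110 × 9.81 = 1079 N acts straight down.
Horizontal: T_left cos 47° = T_right cos 55.9°  →  T_right = 1.216 T_left.
Vertical: T_left sin 47° + T_right sin 55.9° = 1079.
Substituting the horizontal relation into the vertical equation gives 1.739 T_left = 1079, so T_left = 620.7 N.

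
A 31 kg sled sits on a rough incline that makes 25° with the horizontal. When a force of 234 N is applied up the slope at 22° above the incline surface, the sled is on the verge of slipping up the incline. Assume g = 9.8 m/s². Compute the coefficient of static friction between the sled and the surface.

On the verge of sliding up the incline, friction is at its maximum μN and acts down the slope.
Perpendicular to incline: N = W cos 25° − P sin 22° = 275.3 − 87.66 = 187.7 N.
Along incline: P cos 22° − μN = W sin 25° → μ = −(W sin 25° − P cos 22°) / N = 0.4719.

μ ≈ 0.472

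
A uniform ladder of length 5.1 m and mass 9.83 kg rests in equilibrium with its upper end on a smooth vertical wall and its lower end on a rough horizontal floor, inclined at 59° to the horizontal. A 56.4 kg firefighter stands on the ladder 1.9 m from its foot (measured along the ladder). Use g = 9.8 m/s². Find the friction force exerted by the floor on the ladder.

Torques about the foot: N_wall · 5.1 sin 59° = 9.83×9.8×2.55 cos 59° + 56.4×9.8×1.9 cos 59° → N_wall = 152.67 N.
ΣF_x = 0: f_floor = N_wall = 152.67 N.

f ≈ 153 N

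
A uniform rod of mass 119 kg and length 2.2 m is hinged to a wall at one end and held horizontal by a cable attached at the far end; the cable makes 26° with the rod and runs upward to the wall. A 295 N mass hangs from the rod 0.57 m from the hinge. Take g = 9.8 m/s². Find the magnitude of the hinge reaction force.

Take torques about the hinge: T sin 26° · 2.2 = 119×9.8×1.1 + 295×0.57 = 1451 N·m.
So T = 1451 / (0.4384 × 2.2) = 1504.5 N.
ΣF_x = 0: H_x = T cos 26° = 1352.2 N.
ΣF_y = 0: H_y = (119×9.8 + 295) − T sin 26° = 1461.2 − 659.53 = 801.67 N.
|H| = √(H_x² + H_y²) = √((1352.2)² + (801.67)²) = 1572 N.

|H| ≈ 1570 N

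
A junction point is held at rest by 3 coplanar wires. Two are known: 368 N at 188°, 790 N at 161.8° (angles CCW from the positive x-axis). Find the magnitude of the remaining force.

Sum the known components: ΣF_x = -1115 N, ΣF_y = 195.5 N.
For equilibrium the remaining force must supply (−ΣF_x, −ΣF_y) = (1115, -195.5) N.
Magnitude = √((1115)² + (-195.5)²) = 1132 N; direction = atan2(-195.5, 1115) = 350.1°.

F ≈ 1130 N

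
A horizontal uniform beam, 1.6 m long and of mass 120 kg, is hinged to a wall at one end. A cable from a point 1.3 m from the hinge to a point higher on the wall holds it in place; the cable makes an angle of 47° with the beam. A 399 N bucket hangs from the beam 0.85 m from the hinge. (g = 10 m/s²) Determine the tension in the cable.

Take torques about the hinge: T sin 47° · 1.3 = 120×10×0.8 + 399×0.85 = 1299.2 N·m.
So T = 1299.2 / (0.7314 × 1.3) = 1366.4 N.

T ≈ 1370 N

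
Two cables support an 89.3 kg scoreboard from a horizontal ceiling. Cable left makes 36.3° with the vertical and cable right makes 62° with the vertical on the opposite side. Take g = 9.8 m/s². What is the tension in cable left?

Angles from the horizontal: cable left is 90° − 36.3° = 53.7°, cable right is 90° − 62° = 28°.
Weight W = 89.3 × 9.8 = 875.1 N acts straight down.
Horizontal: T_left cos 53.7° = T_right cos 28°  →  T_right = 0.6705 T_left.
Vertical: T_left sin 53.7° + T_right sin 28° = 875.1.
Substituting the horizontal relation into the vertical equation gives 1.121 T_left = 875.1, so T_left = 780.9 N.

T_left ≈ 781 N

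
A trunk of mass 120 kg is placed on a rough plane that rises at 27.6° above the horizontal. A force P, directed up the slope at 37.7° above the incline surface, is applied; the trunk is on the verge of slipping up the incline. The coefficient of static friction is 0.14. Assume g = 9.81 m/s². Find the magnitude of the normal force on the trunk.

N ≈ 561 N

On the verge of sliding up the incline, friction equals μN and acts down the slope.
Perpendicular: N + P sin 37.7° = W cos 27.6° = 1043 N.
Along incline: P cos 37.7° = W sin 27.6° + μN  with W sin 27.6° = 545.4 N.
Solving the pair for P and N: P = 788.6 N, N = 561 N (and f = μN = 78.54 N).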